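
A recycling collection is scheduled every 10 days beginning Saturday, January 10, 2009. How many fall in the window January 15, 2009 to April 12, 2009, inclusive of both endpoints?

Occurrences land 10·i days after January 10, 2009 for i = 0, 1, 2, …
January 15, 2009 is 5 days after the start; 5 ÷ 10 = 0 remainder 5; since the remainder is 5, round up to i = 1. First occurrence in the window: #2 on January 20, 2009 (1×10 = 10 days in).
April 12, 2009 is 92 days after the start; 92 ÷ 10 = 9 remainder 2. Last occurrence in the window: #10 on April 10, 2009.
Occurrences #2 through #10: 9 in total.

9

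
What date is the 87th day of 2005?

March 28, 2005

January has 31 days (87 − 31 = 56 remain).
February has 28 days (56 − 28 = 28 remain).
28 into March → March 28.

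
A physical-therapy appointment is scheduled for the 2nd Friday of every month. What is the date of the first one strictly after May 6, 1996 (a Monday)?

May 10, 1996

May 1996 starts on a Wednesday; its first Friday is the 3rd, so the 2nd Friday is the 10th — May 10, 1996.
May 10, 1996 is after May 6, 1996, so that is the next one.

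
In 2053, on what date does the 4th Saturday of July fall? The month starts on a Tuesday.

2053-07-26

July 2053 begins on a Tuesday, so the first Saturday is July 5 (4 days later).
The 4th Saturday is 3 weeks later: 5 + 21 = 26.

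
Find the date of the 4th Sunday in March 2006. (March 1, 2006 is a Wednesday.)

March 26, 2006

March 2006 begins on a Wednesday, so the first Sunday is March 5 (4 days later).
The 4th Sunday is 3 weeks later: 5 + 21 = 26.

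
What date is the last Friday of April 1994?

1994-04-29

The first Friday of April 1994 is April 1.
April 1994 has 30 days. Adding weeks: 1, 8, 15, 22, 29 — the last one ≤ 30 is the 29th.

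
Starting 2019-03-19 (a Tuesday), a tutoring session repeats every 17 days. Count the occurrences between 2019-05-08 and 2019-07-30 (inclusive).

Occurrences land 17·i days after 2019-03-19 for i = 0, 1, 2, …
2019-05-08 is 50 days after the start; 50 ÷ 17 = 2 remainder 16; since the remainder is 16, round up to i = 3. First occurrence in the window: #4 on 2019-05-09 (3×17 = 51 days in).
2019-07-30 is 133 days after the start; 133 ÷ 17 = 7 remainder 14. Last occurrence in the window: #8 on 2019-07-16.
Occurrences #4 through #8: 5 in total.

5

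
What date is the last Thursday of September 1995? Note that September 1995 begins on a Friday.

September 1995 begins on a Friday, so the first Thursday is September 7 (6 days later).
September 1995 has 30 days. Adding weeks: 7, 14, 21, 28 — the last one ≤ 30 is the 28th.

28 September 1995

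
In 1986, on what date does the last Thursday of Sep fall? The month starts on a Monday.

Sep 1986 begins on a Monday, so the first Thursday is Sep 4 (3 days later).
Sep 1986 has 30 days. Adding weeks: 4, 11, 18, 25 — the last one ≤ 30 is the 25th.

Sep 25, 1986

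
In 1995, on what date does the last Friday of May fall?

May 1995 begins on a Monday, so the first Friday is May 5 (4 days later).
May 1995 has 31 days. Adding weeks: 5, 12, 19, 26 — the last one ≤ 31 is the 26th.

26 May 1995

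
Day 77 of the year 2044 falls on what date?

Jan has 31 days (77 − 31 = 46 remain).
Feb has 29 days (46 − 29 = 17 remain).
17 into Mar → Mar 17.

Mar 17, 2044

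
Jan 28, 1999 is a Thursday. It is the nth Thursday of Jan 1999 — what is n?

Day 28 falls in week ⌈28/7⌉ of the month.
Days 1–7 hold the 1st Thursday, 8–14 the 2nd, 15–21 the 3rd, 22–28 the 4th, 29–31 the 5th.
28 is in the range for the 4th.

4th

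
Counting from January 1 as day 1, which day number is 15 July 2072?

197

Days in months before July: 31 + 29 + 31 + 30 + 31 + 30 = 182.
Plus 15 days into July → day 197.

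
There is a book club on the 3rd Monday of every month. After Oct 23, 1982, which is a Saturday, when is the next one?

Nov 15, 1982

Oct 1982 starts on a Friday; its first Monday is the 4th, so the 3rd Monday is the 18th — Oct 18, 1982.
That is not after Oct 23, 1982, so look at Nov 1982.
Nov 1982 starts on a Monday; its first Monday is the 1st, so the 3rd Monday is the 15th — Nov 15, 1982.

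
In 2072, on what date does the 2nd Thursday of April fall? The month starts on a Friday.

April 2072 begins on a Friday, so the first Thursday is April 7 (6 days later).
The 2nd Thursday is 1 weeks later: 7 + 7 = 14.

April 14, 2072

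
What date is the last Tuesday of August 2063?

The first Tuesday of August 2063 is August 7.
August 2063 has 31 days. Adding weeks: 7, 14, 21, 28 — the last one ≤ 31 is the 28th.

28 August 2063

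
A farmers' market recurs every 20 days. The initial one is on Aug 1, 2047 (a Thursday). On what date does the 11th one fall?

The 11th occurrence is 10 intervals after the first: 10 × 20 = 200 days after Aug 1, 2047.
Aug has 31 days — 30 days to the end of Aug leaves 170.
Sep has 30 days (140 left).
Oct has 31 days (109 left).
Nov has 30 days (79 left).
Dec has 31 days (48 left).
Jan has 31 days (17 left).
17 days into Feb → Feb 17, 2048.

Feb 17, 2048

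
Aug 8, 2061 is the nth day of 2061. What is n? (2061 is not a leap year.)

Days in months before Aug: 31 + 28 + 31 + 30 + 31 + 30 + 31 = 212.
Plus 8 days into Aug → day 220.

220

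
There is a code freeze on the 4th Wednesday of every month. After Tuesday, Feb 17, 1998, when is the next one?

Feb 25, 1998

Feb 1998 starts on a Sunday; its first Wednesday is the 4th, so the 4th Wednesday is the 25th — Feb 25, 1998.
Feb 25, 1998 is after Feb 17, 1998, so that is the next one.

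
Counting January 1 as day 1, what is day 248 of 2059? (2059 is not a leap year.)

January has 31 days (248 − 31 = 217 remain).
February has 28 days (217 − 28 = 189 remain).
March has 31 days (189 − 31 = 158 remain).
April has 30 days (158 − 30 = 128 remain).
May has 31 days (128 − 31 = 97 remain).
June has 30 days (97 − 30 = 67 remain).
July has 31 days (67 − 31 = 36 remain).
August has 31 days (36 − 31 = 5 remain).
5 into September → September 5.

5 September 2059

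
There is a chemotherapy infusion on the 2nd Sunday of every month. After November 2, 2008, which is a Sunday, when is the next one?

November 2008 starts on a Saturday; its first Sunday is the 2nd, so the 2nd Sunday is the 9th — November 9, 2008.
November 9, 2008 is after November 2, 2008, so that is the next one.

November 9, 2008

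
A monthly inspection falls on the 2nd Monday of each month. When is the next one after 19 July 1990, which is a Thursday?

July 1990 starts on a Sunday; its first Monday is the 2nd, so the 2nd Monday is the 9th — 9 July 1990.
That is not after 19 July 1990, so look at August 1990.
August 1990 starts on a Wednesday; its first Monday is the 6th, so the 2nd Monday is the 13th — 13 August 1990.

13 August 1990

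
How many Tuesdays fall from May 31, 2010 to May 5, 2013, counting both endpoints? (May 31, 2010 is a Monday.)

153

May 31, 2010 is a Monday; the first Tuesday on or after it is June 1, 2010 (1 day later).
From June 1, 2010 to May 5, 2013: 213 + 365 + 366 + 125 = 1069 days (rest of 2010, 2011, 2012, to May 5, 2013 in 2013).
1069 ÷ 7 = 152 full weeks with remainder 5, so 152 more Tuesdays after the first → 153.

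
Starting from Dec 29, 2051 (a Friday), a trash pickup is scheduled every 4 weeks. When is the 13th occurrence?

The 13th occurrence is 12 intervals after the first: 12 × 28 = 336 days after Dec 29, 2051.
Dec has 31 days — 2 days to the end of Dec leaves 334.
Jan has 31 days (303 left).
Feb has 29 days (274 left).
Mar has 31 days (243 left).
Apr has 30 days (213 left).
May has 31 days (182 left).
Jun has 30 days (152 left).
Jul has 31 days (121 left).
Aug has 31 days (90 left).
Sep has 30 days (60 left).
Oct has 31 days (29 left).
29 days into Nov → Nov 29, 2052.

Nov 29, 2052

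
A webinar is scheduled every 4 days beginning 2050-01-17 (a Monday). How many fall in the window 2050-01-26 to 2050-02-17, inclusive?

Occurrences land 4·i days after 2050-01-17 for i = 0, 1, 2, …
2050-01-26 is 9 days after the start; 9 ÷ 4 = 2 remainder 1; since the remainder is 1, round up to i = 3. First occurrence in the window: #4 on 2050-01-29 (3×4 = 12 days in).
2050-02-17 is 31 days after the start; 31 ÷ 4 = 7 remainder 3. Last occurrence in the window: #8 on 2050-02-14.
Occurrences #4 through #8: 5 in total.

5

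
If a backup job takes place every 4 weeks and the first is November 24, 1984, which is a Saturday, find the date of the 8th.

June 8, 1985

The 8th occurrence is 7 intervals after the first: 7 × 28 = 196 days after November 24, 1984.
November has 30 days — 6 days to the end of November leaves 190.
December has 31 days (159 left).
January has 31 days (128 left).
February has 28 days (100 left).
March has 31 days (69 left).
April has 30 days (39 left).
May has 31 days (8 left).
8 days into June → June 8, 1985.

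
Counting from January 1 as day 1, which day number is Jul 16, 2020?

198

Days in months before Jul: 31 + 29 + 31 + 30 + 31 + 30 = 182.
Plus 16 days into Jul → day 198.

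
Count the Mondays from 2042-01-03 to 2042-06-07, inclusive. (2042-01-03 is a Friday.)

2042-01-03 is a Friday; the first Monday on or after it is 2042-01-06 (3 days later).
From 2042-01-06 to 2042-06-07: 25 + 28 + 31 + 30 + 31 + 7 = 152 days (rest of January, February, March, April, May, June).
152 ÷ 7 = 21 full weeks with remainder 5, so 21 more Mondays after the first → 22.

22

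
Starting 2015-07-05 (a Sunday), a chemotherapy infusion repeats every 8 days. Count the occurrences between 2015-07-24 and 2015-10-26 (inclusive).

Occurrences land 8·i days after 2015-07-05 for i = 0, 1, 2, …
2015-07-24 is 19 days after the start; 19 ÷ 8 = 2 remainder 3; since the remainder is 3, round up to i = 3. First occurrence in the window: #4 on 2015-07-29 (3×8 = 24 days in).
2015-10-26 is 113 days after the start; 113 ÷ 8 = 14 remainder 1. Last occurrence in the window: #15 on 2015-10-25.
Occurrences #4 through #15: 12 in total.

12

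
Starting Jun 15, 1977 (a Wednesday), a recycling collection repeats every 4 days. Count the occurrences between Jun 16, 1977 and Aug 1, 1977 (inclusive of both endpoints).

Occurrences land 4·i days after Jun 15, 1977 for i = 0, 1, 2, …
Jun 16, 1977 is 1 day after the start; 1 ÷ 4 = 0 remainder 1; since the remainder is 1, round up to i = 1. First occurrence in the window: #2 on Jun 19, 1977 (1×4 = 4 days in).
Aug 1, 1977 is 47 days after the start; 47 ÷ 4 = 11 remainder 3. Last occurrence in the window: #12 on Jul 29, 1977.
Occurrences #2 through #12: 11 in total.

11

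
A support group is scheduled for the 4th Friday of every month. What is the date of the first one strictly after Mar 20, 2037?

Mar 27, 2037

Mar 2037 starts on a Sunday; its first Friday is the 6th, so the 4th Friday is the 27th — Mar 27, 2037.
Mar 27, 2037 is after Mar 20, 2037, so that is the next one.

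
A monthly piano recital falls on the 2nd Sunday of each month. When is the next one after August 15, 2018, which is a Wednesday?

August 2018 starts on a Wednesday; its first Sunday is the 5th, so the 2nd Sunday is the 12th — August 12, 2018.
That is not after August 15, 2018, so look at September 2018.
September 2018 starts on a Saturday; its first Sunday is the 2nd, so the 2nd Sunday is the 9th — September 9, 2018.

September 9, 2018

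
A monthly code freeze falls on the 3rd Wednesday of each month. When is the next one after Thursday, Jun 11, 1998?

Jun 17, 1998

Jun 1998 starts on a Monday; its first Wednesday is the 3rd, so the 3rd Wednesday is the 17th — Jun 17, 1998.
Jun 17, 1998 is after Jun 11, 1998, so that is the next one.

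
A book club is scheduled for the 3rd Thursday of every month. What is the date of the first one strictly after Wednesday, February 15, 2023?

February 2023 starts on a Wednesday; its first Thursday is the 2nd, so the 3rd Thursday is the 16th — February 16, 2023.
February 16, 2023 is after February 15, 2023, so that is the next one.

February 16, 2023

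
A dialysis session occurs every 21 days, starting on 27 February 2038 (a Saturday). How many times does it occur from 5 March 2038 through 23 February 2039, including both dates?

17

Occurrences land 21·i days after 27 February 2038 for i = 0, 1, 2, …
5 March 2038 is 6 days after the start; 6 ÷ 21 = 0 remainder 6; since the remainder is 6, round up to i = 1. First occurrence in the window: #2 on 20 March 2038 (1×21 = 21 days in).
23 February 2039 is 361 days after the start; 361 ÷ 21 = 17 remainder 4. Last occurrence in the window: #18 on 19 February 2039.
Occurrences #2 through #18: 17 in total.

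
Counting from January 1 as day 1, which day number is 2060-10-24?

Days in months before October: 31 + 29 + 31 + 30 + 31 + 30 + 31 + 31 + 30 = 274.
Plus 24 days into October → day 298.

298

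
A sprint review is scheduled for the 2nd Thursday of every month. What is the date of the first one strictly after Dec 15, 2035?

Dec 2035 starts on a Saturday; its first Thursday is the 6th, so the 2nd Thursday is the 13th — Dec 13, 2035.
That is not after Dec 15, 2035, so look at Jan 2036.
Jan 2036 starts on a Tuesday; its first Thursday is the 3rd, so the 2nd Thursday is the 10th — Jan 10, 2036.

Jan 10, 2036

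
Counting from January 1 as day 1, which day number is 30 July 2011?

Days in months before July: 31 + 28 + 31 + 30 + 31 + 30 = 181.
Plus 30 days into July → day 211.

211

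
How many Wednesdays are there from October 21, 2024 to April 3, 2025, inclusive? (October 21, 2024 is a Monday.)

October 21, 2024 is a Monday; the first Wednesday on or after it is October 23, 2024 (2 days later).
From October 23, 2024 to April 3, 2025: 8 + 30 + 31 + 31 + 28 + 31 + 3 = 162 days (rest of October, November, December, January, February, March, April).
162 ÷ 7 = 23 full weeks with remainder 1, so 23 more Wednesdays after the first → 24.

24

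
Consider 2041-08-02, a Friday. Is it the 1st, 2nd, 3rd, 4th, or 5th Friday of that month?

Day 2 falls in week ⌈2/7⌉ of the month.
Days 1–7 hold the 1st Friday, 8–14 the 2nd, 15–21 the 3rd, 22–28 the 4th, 29–31 the 5th.
2 is in the range for the 1st.

1st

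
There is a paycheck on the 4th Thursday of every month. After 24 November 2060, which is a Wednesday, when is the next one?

November 2060 starts on a Monday; its first Thursday is the 4th, so the 4th Thursday is the 25th — 25 November 2060.
25 November 2060 is after 24 November 2060, so that is the next one.

25 November 2060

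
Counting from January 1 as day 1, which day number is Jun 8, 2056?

Days in months before Jun: 31 + 29 + 31 + 30 + 31 = 152.
Plus 8 days into Jun → day 160.

160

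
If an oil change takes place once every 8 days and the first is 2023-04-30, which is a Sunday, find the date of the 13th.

2023-08-04

The 13th occurrence is 12 intervals after the first: 12 × 8 = 96 days after 2023-04-30.
April has 30 days — 0 days to the end of April leaves 96.
May has 31 days (65 left).
June has 30 days (35 left).
July has 31 days (4 left).
4 days into August → 2023-08-04.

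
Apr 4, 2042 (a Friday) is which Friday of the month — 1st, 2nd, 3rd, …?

1st

Day 4 falls in week ⌈4/7⌉ of the month.
Days 1–7 hold the 1st Friday, 8–14 the 2nd, 15–21 the 3rd, 22–28 the 4th, 29–31 the 5th.
4 is in the range for the 1st.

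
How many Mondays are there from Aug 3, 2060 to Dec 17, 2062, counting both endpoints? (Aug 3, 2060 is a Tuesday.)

Aug 3, 2060 is a Tuesday; the first Monday on or after it is Aug 9, 2060 (6 days later).
From Aug 9, 2060 to Dec 17, 2062: 144 + 365 + 351 = 860 days (rest of 2060, 2061, to Dec 17, 2062 in 2062).
860 ÷ 7 = 122 full weeks with remainder 6, so 122 more Mondays after the first → 123.

123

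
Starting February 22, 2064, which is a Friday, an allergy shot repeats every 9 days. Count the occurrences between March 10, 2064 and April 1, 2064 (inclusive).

Occurrences land 9·i days after February 22, 2064 for i = 0, 1, 2, …
March 10, 2064 is 17 days after the start; 17 ÷ 9 = 1 remainder 8; since the remainder is 8, round up to i = 2. First occurrence in the window: #3 on March 11, 2064 (2×9 = 18 days in).
April 1, 2064 is 39 days after the start; 39 ÷ 9 = 4 remainder 3. Last occurrence in the window: #5 on March 29, 2064.
Occurrences #3 through #5: 3 in total.

3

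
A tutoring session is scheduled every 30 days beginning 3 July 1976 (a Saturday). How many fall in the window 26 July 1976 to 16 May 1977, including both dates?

Occurrences land 30·i days after 3 July 1976 for i = 0, 1, 2, …
26 July 1976 is 23 days after the start; 23 ÷ 30 = 0 remainder 23; since the remainder is 23, round up to i = 1. First occurrence in the window: #2 on 2 August 1976 (1×30 = 30 days in).
16 May 1977 is 317 days after the start; 317 ÷ 30 = 10 remainder 17. Last occurrence in the window: #11 on 29 April 1977.
Occurrences #2 through #11: 10 in total.

10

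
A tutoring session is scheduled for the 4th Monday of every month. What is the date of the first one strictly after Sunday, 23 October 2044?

24 October 2044

October 2044 starts on a Saturday; its first Monday is the 3rd, so the 4th Monday is the 24th — 24 October 2044.
24 October 2044 is after 23 October 2044, so that is the next one.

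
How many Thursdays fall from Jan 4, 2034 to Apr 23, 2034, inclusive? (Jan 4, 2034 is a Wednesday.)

16

Jan 4, 2034 is a Wednesday; the first Thursday on or after it is Jan 5, 2034 (1 day later).
From Jan 5, 2034 to Apr 23, 2034: 26 + 28 + 31 + 23 = 108 days (rest of Jan, Feb, Mar, Apr).
108 ÷ 7 = 15 full weeks with remainder 3, so 15 more Thursdays after the first → 16.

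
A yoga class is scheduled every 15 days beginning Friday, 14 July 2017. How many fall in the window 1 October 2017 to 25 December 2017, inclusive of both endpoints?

5

Occurrences land 15·i days after 14 July 2017 for i = 0, 1, 2, …
1 October 2017 is 79 days after the start; 79 ÷ 15 = 5 remainder 4; since the remainder is 4, round up to i = 6. First occurrence in the window: #7 on 12 October 2017 (6×15 = 90 days in).
25 December 2017 is 164 days after the start; 164 ÷ 15 = 10 remainder 14. Last occurrence in the window: #11 on 11 December 2017.
Occurrences #7 through #11: 5 in total.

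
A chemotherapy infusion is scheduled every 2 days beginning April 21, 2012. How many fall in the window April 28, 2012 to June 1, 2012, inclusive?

Occurrences land 2·i days after April 21, 2012 for i = 0, 1, 2, …
April 28, 2012 is 7 days after the start; 7 ÷ 2 = 3 remainder 1; since the remainder is 1, round up to i = 4. First occurrence in the window: #5 on April 29, 2012 (4×2 = 8 days in).
June 1, 2012 is 41 days after the start; 41 ÷ 2 = 20 remainder 1. Last occurrence in the window: #21 on May 31, 2012.
Occurrences #5 through #21: 17 in total.

17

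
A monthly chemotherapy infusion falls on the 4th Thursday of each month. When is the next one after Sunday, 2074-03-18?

March 2074 starts on a Thursday; its first Thursday is the 1st, so the 4th Thursday is the 22nd — 2074-03-22.
2074-03-22 is after 2074-03-18, so that is the next one.

2074-03-22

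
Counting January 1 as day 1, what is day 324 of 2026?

20 November 2026

January has 31 days (324 − 31 = 293 remain).
February has 28 days (293 − 28 = 265 remain).
March has 31 days (265 − 31 = 234 remain).
April has 30 days (234 − 30 = 204 remain).
May has 31 days (204 − 31 = 173 remain).
June has 30 days (173 − 30 = 143 remain).
July has 31 days (143 − 31 = 112 remain).
August has 31 days (112 − 31 = 81 remain).
September has 30 days (81 − 30 = 51 remain).
October has 31 days (51 − 31 = 20 remain).
20 into November → November 20.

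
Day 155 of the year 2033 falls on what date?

January has 31 days (155 − 31 = 124 remain).
February has 28 days (124 − 28 = 96 remain).
March has 31 days (96 − 31 = 65 remain).
April has 30 days (65 − 30 = 35 remain).
May has 31 days (35 − 31 = 4 remain).
4 into June → June 4.

4 June 2033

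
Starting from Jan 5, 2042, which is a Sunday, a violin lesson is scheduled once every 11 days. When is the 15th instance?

The 15th occurrence is 14 intervals after the first: 14 × 11 = 154 days after Jan 5, 2042.
Jan has 31 days — 26 days to the end of Jan leaves 128.
Feb has 28 days (100 left).
Mar has 31 days (69 left).
Apr has 30 days (39 left).
May has 31 days (8 left).
8 days into Jun → Jun 8, 2042.

Jun 8, 2042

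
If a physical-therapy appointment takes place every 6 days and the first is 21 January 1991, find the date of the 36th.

19 August 1991

The 36th occurrence is 35 intervals after the first: 35 × 6 = 210 days after 21 January 1991.
January has 31 days — 10 days to the end of January leaves 200.
February has 28 days (172 left).
March has 31 days (141 left).
April has 30 days (111 left).
May has 31 days (80 left).
June has 30 days (50 left).
July has 31 days (19 left).
19 days into August → 19 August 1991.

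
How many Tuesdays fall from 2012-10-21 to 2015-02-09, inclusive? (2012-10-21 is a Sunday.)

120

2012-10-21 is a Sunday; the first Tuesday on or after it is 2012-10-23 (2 days later).
From 2012-10-23 to 2015-02-09: 69 + 365 + 365 + 40 = 839 days (rest of 2012, 2013, 2014, to 2015-02-09 in 2015).
839 ÷ 7 = 119 full weeks with remainder 6, so 119 more Tuesdays after the first → 120.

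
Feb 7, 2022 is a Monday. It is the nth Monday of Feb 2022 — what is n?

Day 7 falls in week ⌈7/7⌉ of the month.
Days 1–7 hold the 1st Monday, 8–14 the 2nd, 15–21 the 3rd, 22–28 the 4th, 29–31 the 5th.
7 is in the range for the 1st.

1st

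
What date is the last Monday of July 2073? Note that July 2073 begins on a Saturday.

July 2073 begins on a Saturday, so the first Monday is July 3 (2 days later).
July 2073 has 31 days. Adding weeks: 3, 10, 17, 24, 31 — the last one ≤ 31 is the 31st.

July 31, 2073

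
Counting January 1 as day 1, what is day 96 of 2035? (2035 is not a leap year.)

April 6, 2035

January has 31 days (96 − 31 = 65 remain).
February has 28 days (65 − 28 = 37 remain).
March has 31 days (37 − 31 = 6 remain).
6 into April → April 6.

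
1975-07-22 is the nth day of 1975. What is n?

203

Days in months before July: 31 + 28 + 31 + 30 + 31 + 30 = 181.
Plus 22 days into July → day 203.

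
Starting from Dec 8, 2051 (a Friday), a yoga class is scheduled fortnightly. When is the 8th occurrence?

Mar 15, 2052

The 8th occurrence is 7 intervals after the first: 7 × 14 = 98 days after Dec 8, 2051.
Dec has 31 days — 23 days to the end of Dec leaves 75.
Jan has 31 days (44 left).
Feb has 29 days (15 left).
15 days into Mar → Mar 15, 2052.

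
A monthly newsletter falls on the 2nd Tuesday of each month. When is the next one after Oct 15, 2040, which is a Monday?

Nov 13, 2040

Oct 2040 starts on a Monday; its first Tuesday is the 2nd, so the 2nd Tuesday is the 9th — Oct 9, 2040.
That is not after Oct 15, 2040, so look at Nov 2040.
Nov 2040 starts on a Thursday; its first Tuesday is the 6th, so the 2nd Tuesday is the 13th — Nov 13, 2040.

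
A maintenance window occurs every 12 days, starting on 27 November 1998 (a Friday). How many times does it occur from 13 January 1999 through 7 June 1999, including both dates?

Occurrences land 12·i days after 27 November 1998 for i = 0, 1, 2, …
13 January 1999 is 47 days after the start; 47 ÷ 12 = 3 remainder 11; since the remainder is 11, round up to i = 4. First occurrence in the window: #5 on 14 January 1999 (4×12 = 48 days in).
7 June 1999 is 192 days after the start; 192 ÷ 12 = 16 remainder 0. Last occurrence in the window: #17 on 7 June 1999.
Occurrences #5 through #17: 13 in total.

13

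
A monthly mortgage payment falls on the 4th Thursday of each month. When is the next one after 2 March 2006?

23 March 2006

March 2006 starts on a Wednesday; its first Thursday is the 2nd, so the 4th Thursday is the 23rd — 23 March 2006.
23 March 2006 is after 2 March 2006, so that is the next one.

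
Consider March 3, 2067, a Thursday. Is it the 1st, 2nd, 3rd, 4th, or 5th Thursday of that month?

1st

Day 3 falls in week ⌈3/7⌉ of the month.
Days 1–7 hold the 1st Thursday, 8–14 the 2nd, 15–21 the 3rd, 22–28 the 4th, 29–31 the 5th.
3 is in the range for the 1st.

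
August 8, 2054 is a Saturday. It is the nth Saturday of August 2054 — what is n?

Day 8 falls in week ⌈8/7⌉ of the month.
Days 1–7 hold the 1st Saturday, 8–14 the 2nd, 15–21 the 3rd, 22–28 the 4th, 29–31 the 5th.
8 is in the range for the 2nd.

2nd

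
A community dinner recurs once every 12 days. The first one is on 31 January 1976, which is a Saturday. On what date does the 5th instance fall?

The 5th occurrence is 4 intervals after the first: 4 × 12 = 48 days after 31 January 1976.
January has 31 days — 0 days to the end of January leaves 48.
February has 29 days (19 left).
19 days into March → 19 March 1976.

19 March 1976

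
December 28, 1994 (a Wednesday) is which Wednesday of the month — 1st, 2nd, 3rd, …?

Day 28 falls in week ⌈28/7⌉ of the month.
Days 1–7 hold the 1st Wednesday, 8–14 the 2nd, 15–21 the 3rd, 22–28 the 4th, 29–31 the 5th.
28 is in the range for the 4th.

4th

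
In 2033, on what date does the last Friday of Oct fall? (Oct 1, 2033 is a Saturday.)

Oct 28, 2033

Oct 2033 begins on a Saturday, so the first Friday is Oct 7 (6 days later).
Oct 2033 has 31 days. Adding weeks: 7, 14, 21, 28 — the last one ≤ 31 is the 28th.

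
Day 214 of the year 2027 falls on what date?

Aug 2, 2027

Jan has 31 days (214 − 31 = 183 remain).
Feb has 28 days (183 − 28 = 155 remain).
Mar has 31 days (155 − 31 = 124 remain).
Apr has 30 days (124 − 30 = 94 remain).
May has 31 days (94 − 31 = 63 remain).
Jun has 30 days (63 − 30 = 33 remain).
Jul has 31 days (33 − 31 = 2 remain).
2 into Aug → Aug 2.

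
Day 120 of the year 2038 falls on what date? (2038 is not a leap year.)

January has 31 days (120 − 31 = 89 remain).
February has 28 days (89 − 28 = 61 remain).
March has 31 days (61 − 31 = 30 remain).
30 into April → April 30.

April 30, 2038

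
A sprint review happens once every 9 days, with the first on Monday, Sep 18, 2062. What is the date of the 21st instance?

Mar 17, 2063

The 21st occurrence is 20 intervals after the first: 20 × 9 = 180 days after Sep 18, 2062.
Sep has 30 days — 12 days to the end of Sep leaves 168.
Oct has 31 days (137 left).
Nov has 30 days (107 left).
Dec has 31 days (76 left).
Jan has 31 days (45 left).
Feb has 28 days (17 left).
17 days into Mar → Mar 17, 2063.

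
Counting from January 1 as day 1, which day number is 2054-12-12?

Days in months before December: 31 + 28 + 31 + 30 + 31 + 30 + 31 + 31 + 30 + 31 + 30 = 334.
Plus 12 days into December → day 346.

346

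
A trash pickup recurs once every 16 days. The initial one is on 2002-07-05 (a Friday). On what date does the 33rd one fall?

The 33rd occurrence is 32 intervals after the first: 32 × 16 = 512 days after 2002-07-05.
July has 31 days — 26 days to the end of July leaves 486.
From end of July to end of 2002 is 153 days (333 left).
January has 31 days (302 left).
February has 28 days (274 left).
March has 31 days (243 left).
April has 30 days (213 left).
May has 31 days (182 left).
June has 30 days (152 left).
July has 31 days (121 left).
August has 31 days (90 left).
September has 30 days (60 left).
October has 31 days (29 left).
29 days into November → 2003-11-29.

2003-11-29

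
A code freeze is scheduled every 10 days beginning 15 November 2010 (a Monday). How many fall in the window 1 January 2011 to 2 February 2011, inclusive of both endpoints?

Occurrences land 10·i days after 15 November 2010 for i = 0, 1, 2, …
1 January 2011 is 47 days after the start; 47 ÷ 10 = 4 remainder 7; since the remainder is 7, round up to i = 5. First occurrence in the window: #6 on 4 January 2011 (5×10 = 50 days in).
2 February 2011 is 79 days after the start; 79 ÷ 10 = 7 remainder 9. Last occurrence in the window: #8 on 24 January 2011.
Occurrences #6 through #8: 3 in total.

3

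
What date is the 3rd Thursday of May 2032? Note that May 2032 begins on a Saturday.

May 20, 2032

May 2032 begins on a Saturday, so the first Thursday is May 6 (5 days later).
The 3rd Thursday is 2 weeks later: 6 + 14 = 20.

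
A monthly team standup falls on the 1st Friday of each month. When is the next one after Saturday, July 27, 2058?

August 2, 2058

July 2058 starts on a Monday, so its 1st Friday is July 5, 2058 (4 days in).
That is not after July 27, 2058, so look at August 2058.
August 2058 starts on a Thursday, so its 1st Friday is August 2, 2058 (1 day in).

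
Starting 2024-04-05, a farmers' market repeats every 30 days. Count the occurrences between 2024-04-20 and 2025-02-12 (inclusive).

10

Occurrences land 30·i days after 2024-04-05 for i = 0, 1, 2, …
2024-04-20 is 15 days after the start; 15 ÷ 30 = 0 remainder 15; since the remainder is 15, round up to i = 1. First occurrence in the window: #2 on 2024-05-05 (1×30 = 30 days in).
2025-02-12 is 313 days after the start; 313 ÷ 30 = 10 remainder 13. Last occurrence in the window: #11 on 2025-01-30.
Occurrences #2 through #11: 10 in total.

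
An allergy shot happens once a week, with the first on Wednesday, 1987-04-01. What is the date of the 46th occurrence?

The 46th occurrence is 45 intervals after the first: 45 × 7 = 315 days after 1987-04-01.
April has 30 days — 29 days to the end of April leaves 286.
May has 31 days (255 left).
June has 30 days (225 left).
July has 31 days (194 left).
August has 31 days (163 left).
September has 30 days (133 left).
October has 31 days (102 left).
November has 30 days (72 left).
December has 31 days (41 left).
January has 31 days (10 left).
10 days into February → 1988-02-10.

1988-02-10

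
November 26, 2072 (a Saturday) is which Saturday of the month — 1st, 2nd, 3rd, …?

Day 26 falls in week ⌈26/7⌉ of the month.
Days 1–7 hold the 1st Saturday, 8–14 the 2nd, 15–21 the 3rd, 22–28 the 4th, 29–31 the 5th.
26 is in the range for the 4th.

4th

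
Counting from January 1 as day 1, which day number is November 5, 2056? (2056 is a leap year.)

310

Days in months before November: 31 + 29 + 31 + 30 + 31 + 30 + 31 + 31 + 30 + 31 = 305.
Plus 5 days into November → day 310.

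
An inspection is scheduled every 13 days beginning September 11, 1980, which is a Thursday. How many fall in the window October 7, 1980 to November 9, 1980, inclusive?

Occurrences land 13·i days after September 11, 1980 for i = 0, 1, 2, …
October 7, 1980 is 26 days after the start; 26 ÷ 13 = 2 remainder 0. First occurrence in the window: #3 on October 7, 1980 (2×13 = 26 days in).
November 9, 1980 is 59 days after the start; 59 ÷ 13 = 4 remainder 7. Last occurrence in the window: #5 on November 2, 1980.
Occurrences #3 through #5: 3 in total.

3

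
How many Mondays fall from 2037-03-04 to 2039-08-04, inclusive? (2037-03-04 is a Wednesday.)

126

2037-03-04 is a Wednesday; the first Monday on or after it is 2037-03-09 (5 days later).
From 2037-03-09 to 2039-08-04: 297 + 365 + 216 = 878 days (rest of 2037, 2038, to 2039-08-04 in 2039).
878 ÷ 7 = 125 full weeks with remainder 3, so 125 more Mondays after the first → 126.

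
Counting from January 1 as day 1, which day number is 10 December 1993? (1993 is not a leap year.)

344

Days in months before December: 31 + 28 + 31 + 30 + 31 + 30 + 31 + 31 + 30 + 31 + 30 = 334.
Plus 10 days into December → day 344.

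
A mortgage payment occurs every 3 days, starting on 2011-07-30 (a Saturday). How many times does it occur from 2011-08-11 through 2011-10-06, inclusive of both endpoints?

Occurrences land 3·i days after 2011-07-30 for i = 0, 1, 2, …
2011-08-11 is 12 days after the start; 12 ÷ 3 = 4 remainder 0. First occurrence in the window: #5 on 2011-08-11 (4×3 = 12 days in).
2011-10-06 is 68 days after the start; 68 ÷ 3 = 22 remainder 2. Last occurrence in the window: #23 on 2011-10-04.
Occurrences #5 through #23: 19 in total.

19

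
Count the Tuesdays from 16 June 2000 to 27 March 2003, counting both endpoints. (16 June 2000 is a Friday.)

16 June 2000 is a Friday; the first Tuesday on or after it is 20 June 2000 (4 days later).
From 20 June 2000 to 27 March 2003: 194 + 365 + 365 + 86 = 1010 days (rest of 2000, 2001, 2002, to 27 March 2003 in 2003).
1010 ÷ 7 = 144 full weeks with remainder 2, so 144 more Tuesdays after the first → 145.

145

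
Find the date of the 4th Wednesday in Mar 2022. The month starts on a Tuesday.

Mar 23, 2022

Mar 2022 begins on a Tuesday, so the first Wednesday is Mar 2 (1 day later).
The 4th Wednesday is 3 weeks later: 2 + 21 = 23.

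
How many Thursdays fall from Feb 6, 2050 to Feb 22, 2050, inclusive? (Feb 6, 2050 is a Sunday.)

Feb 6, 2050 is a Sunday; the first Thursday on or after it is Feb 10, 2050 (4 days later).
From Feb 10, 2050 to Feb 22, 2050 is 22 − 10 = 12 days.
12 ÷ 7 = 1 full weeks with remainder 5, so 1 more Thursdays after the first → 2.

2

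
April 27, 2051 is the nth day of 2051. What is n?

Days in months before April: 31 + 28 + 31 = 90.
Plus 27 days into April → day 117.

117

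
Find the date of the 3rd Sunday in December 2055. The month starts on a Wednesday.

December 2055 begins on a Wednesday, so the first Sunday is December 5 (4 days later).
The 3rd Sunday is 2 weeks later: 5 + 14 = 19.

2055-12-19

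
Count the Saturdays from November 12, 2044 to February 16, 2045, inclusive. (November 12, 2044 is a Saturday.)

November 12, 2044 is a Saturday; the first Saturday on or after it is November 12, 2044.
From November 12, 2044 to February 16, 2045: 18 + 31 + 31 + 16 = 96 days (rest of November, December, January, February).
96 ÷ 7 = 13 full weeks with remainder 5, so 13 more Saturdays after the first → 14.

14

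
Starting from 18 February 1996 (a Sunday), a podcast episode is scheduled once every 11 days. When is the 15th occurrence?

21 July 1996

The 15th occurrence is 14 intervals after the first: 14 × 11 = 154 days after 18 February 1996.
February has 29 days — 11 days to the end of February leaves 143.
March has 31 days (112 left).
April has 30 days (82 left).
May has 31 days (51 left).
June has 30 days (21 left).
21 days into July → 21 July 1996.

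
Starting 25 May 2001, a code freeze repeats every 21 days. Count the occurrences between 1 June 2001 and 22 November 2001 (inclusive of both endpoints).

8

Occurrences land 21·i days after 25 May 2001 for i = 0, 1, 2, …
1 June 2001 is 7 days after the start; 7 ÷ 21 = 0 remainder 7; since the remainder is 7, round up to i = 1. First occurrence in the window: #2 on 15 June 2001 (1×21 = 21 days in).
22 November 2001 is 181 days after the start; 181 ÷ 21 = 8 remainder 13. Last occurrence in the window: #9 on 9 November 2001.
Occurrences #2 through #9: 8 in total.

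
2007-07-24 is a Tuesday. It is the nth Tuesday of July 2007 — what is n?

4th

Day 24 falls in week ⌈24/7⌉ of the month.
Days 1–7 hold the 1st Tuesday, 8–14 the 2nd, 15–21 the 3rd, 22–28 the 4th, 29–31 the 5th.
24 is in the range for the 4th.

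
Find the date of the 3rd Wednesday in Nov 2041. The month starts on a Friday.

Nov 20, 2041

Nov 2041 begins on a Friday, so the first Wednesday is Nov 6 (5 days later).
The 3rd Wednesday is 2 weeks later: 6 + 14 = 20.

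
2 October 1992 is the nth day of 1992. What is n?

Days in months before October: 31 + 29 + 31 + 30 + 31 + 30 + 31 + 31 + 30 = 274.
Plus 2 days into October → day 276.

276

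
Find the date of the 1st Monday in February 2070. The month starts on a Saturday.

3 February 2070

February 2070 begins on a Saturday, so the first Monday is February 3 (2 days later).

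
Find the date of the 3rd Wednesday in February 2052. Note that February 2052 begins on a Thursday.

2052-02-21

February 2052 begins on a Thursday, so the first Wednesday is February 7 (6 days later).
The 3rd Wednesday is 2 weeks later: 7 + 14 = 21.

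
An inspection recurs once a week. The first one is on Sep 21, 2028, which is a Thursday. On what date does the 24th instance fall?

The 24th occurrence is 23 intervals after the first: 23 × 7 = 161 days after Sep 21, 2028.
Sep has 30 days — 9 days to the end of Sep leaves 152.
Oct has 31 days (121 left).
Nov has 30 days (91 left).
Dec has 31 days (60 left).
Jan has 31 days (29 left).
Feb has 28 days (1 left).
1 day into Mar → Mar 1, 2029.

Mar 1, 2029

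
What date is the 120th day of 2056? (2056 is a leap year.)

January has 31 days (120 − 31 = 89 remain).
February has 29 days (89 − 29 = 60 remain).
March has 31 days (60 − 31 = 29 remain).
29 into April → April 29.

2056-04-29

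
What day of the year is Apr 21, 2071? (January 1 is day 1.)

111

Days in months before Apr: 31 + 28 + 31 = 90.
Plus 21 days into Apr → day 111.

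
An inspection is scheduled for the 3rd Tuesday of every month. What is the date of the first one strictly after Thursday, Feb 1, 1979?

Feb 1979 starts on a Thursday; its first Tuesday is the 6th, so the 3rd Tuesday is the 20th — Feb 20, 1979.
Feb 20, 1979 is after Feb 1, 1979, so that is the next one.

Feb 20, 1979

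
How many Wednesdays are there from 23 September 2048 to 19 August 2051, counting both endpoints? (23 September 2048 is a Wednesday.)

152

23 September 2048 is a Wednesday; the first Wednesday on or after it is 23 September 2048.
From 23 September 2048 to 19 August 2051: 99 + 365 + 365 + 231 = 1060 days (rest of 2048, 2049, 2050, to 19 August 2051 in 2051).
1060 ÷ 7 = 151 full weeks with remainder 3, so 151 more Wednesdays after the first → 152.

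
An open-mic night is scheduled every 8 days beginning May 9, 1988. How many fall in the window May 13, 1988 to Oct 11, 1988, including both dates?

19

Occurrences land 8·i days after May 9, 1988 for i = 0, 1, 2, …
May 13, 1988 is 4 days after the start; 4 ÷ 8 = 0 remainder 4; since the remainder is 4, round up to i = 1. First occurrence in the window: #2 on May 17, 1988 (1×8 = 8 days in).
Oct 11, 1988 is 155 days after the start; 155 ÷ 8 = 19 remainder 3. Last occurrence in the window: #20 on Oct 8, 1988.
Occurrences #2 through #20: 19 in total.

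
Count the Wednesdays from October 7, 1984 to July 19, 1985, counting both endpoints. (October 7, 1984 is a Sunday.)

41

October 7, 1984 is a Sunday; the first Wednesday on or after it is October 10, 1984 (3 days later).
From October 10, 1984 to July 19, 1985: 21 + 30 + 31 + 31 + 28 + 31 + 30 + 31 + 30 + 19 = 282 days (rest of October, November, December, January, February, March, April, May, June, July).
282 ÷ 7 = 40 full weeks with remainder 2, so 40 more Wednesdays after the first → 41.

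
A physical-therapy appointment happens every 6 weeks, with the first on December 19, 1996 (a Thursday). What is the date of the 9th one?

The 9th occurrence is 8 intervals after the first: 8 × 42 = 336 days after December 19, 1996.
December has 31 days — 12 days to the end of December leaves 324.
January has 31 days (293 left).
February has 28 days (265 left).
March has 31 days (234 left).
April has 30 days (204 left).
May has 31 days (173 left).
June has 30 days (143 left).
July has 31 days (112 left).
August has 31 days (81 left).
September has 30 days (51 left).
October has 31 days (20 left).
20 days into November → November 20, 1997.

November 20, 1997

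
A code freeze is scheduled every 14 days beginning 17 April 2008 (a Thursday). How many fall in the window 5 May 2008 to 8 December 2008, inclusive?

15

Occurrences land 14·i days after 17 April 2008 for i = 0, 1, 2, …
5 May 2008 is 18 days after the start; 18 ÷ 14 = 1 remainder 4; since the remainder is 4, round up to i = 2. First occurrence in the window: #3 on 15 May 2008 (2×14 = 28 days in).
8 December 2008 is 235 days after the start; 235 ÷ 14 = 16 remainder 11. Last occurrence in the window: #17 on 27 November 2008.
Occurrences #3 through #17: 15 in total.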